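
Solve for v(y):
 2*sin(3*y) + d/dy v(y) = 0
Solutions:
 v(y) = C1 + 2*cos(3*y)/3


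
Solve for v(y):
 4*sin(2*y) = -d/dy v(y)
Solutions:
 v(y) = C1 + 2*cos(2*y)


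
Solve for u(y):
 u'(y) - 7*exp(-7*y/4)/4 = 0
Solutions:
 u(y) = C1 - 1/exp(y)^(7/4)


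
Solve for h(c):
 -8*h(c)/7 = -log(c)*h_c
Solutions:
 h(c) = C1*exp(8*li(c)/7)


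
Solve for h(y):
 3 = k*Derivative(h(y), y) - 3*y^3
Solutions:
 h(y) = C1 + 3*y^4/(4*k) + 3*y/k


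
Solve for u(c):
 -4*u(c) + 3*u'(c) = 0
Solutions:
 u(c) = C1*exp(4*c/3)


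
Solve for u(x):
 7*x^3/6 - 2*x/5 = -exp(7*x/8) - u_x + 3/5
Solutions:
 u(x) = C1 - 7*x^4/24 + x^2/5 + 3*x/5 - 8*exp(7*x/8)/7


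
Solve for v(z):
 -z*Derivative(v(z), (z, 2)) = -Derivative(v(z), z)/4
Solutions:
 v(z) = C1 + C2*z^(5/4)


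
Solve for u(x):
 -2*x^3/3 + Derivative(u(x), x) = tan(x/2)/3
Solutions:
 u(x) = C1 + x^4/6 - 2*log(cos(x/2))/3


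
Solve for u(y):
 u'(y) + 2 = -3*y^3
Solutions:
 u(y) = C1 - 3*y^4/4 - 2*y


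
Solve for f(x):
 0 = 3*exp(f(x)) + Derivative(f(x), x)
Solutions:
 f(x) = log(1/(C1 + 3*x))


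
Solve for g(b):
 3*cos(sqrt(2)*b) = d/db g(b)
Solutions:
 g(b) = C1 + 3*sqrt(2)*sin(sqrt(2)*b)/2


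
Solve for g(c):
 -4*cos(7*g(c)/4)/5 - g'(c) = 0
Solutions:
 4*c/5 - 2*log(sin(7*g(c)/4) - 1)/7 + 2*log(sin(7*g(c)/4) + 1)/7 = C1


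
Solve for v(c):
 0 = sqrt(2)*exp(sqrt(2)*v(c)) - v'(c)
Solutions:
 v(c) = sqrt(2)*(2*log(-1/(C1 + sqrt(2)*c)) - log(2))/4


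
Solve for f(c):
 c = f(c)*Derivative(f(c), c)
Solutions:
 f(c) = -sqrt(C1 + c^2)
 f(c) = sqrt(C1 + c^2)


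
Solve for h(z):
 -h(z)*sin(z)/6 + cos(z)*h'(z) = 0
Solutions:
 h(z) = C1/cos(z)^(1/6)


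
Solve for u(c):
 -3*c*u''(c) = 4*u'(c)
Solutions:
 u(c) = C1 + C2/c^(1/3)


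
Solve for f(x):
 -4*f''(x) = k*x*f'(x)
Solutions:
 f(x) = Piecewise((-sqrt(2)*sqrt(pi)*C1*erf(sqrt(2)*sqrt(k)*x/4)/sqrt(k) - C2, (k > 0) | (k < 0)), (-C1*x - C2, True))


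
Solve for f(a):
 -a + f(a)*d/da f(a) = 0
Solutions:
 f(a) = -sqrt(C1 + a^2)
 f(a) = sqrt(C1 + a^2)


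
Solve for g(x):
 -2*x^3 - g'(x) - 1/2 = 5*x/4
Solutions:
 g(x) = C1 - x^4/2 - 5*x^2/8 - x/2


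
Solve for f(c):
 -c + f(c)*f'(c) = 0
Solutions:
 f(c) = -sqrt(C1 + c^2)
 f(c) = sqrt(C1 + c^2)


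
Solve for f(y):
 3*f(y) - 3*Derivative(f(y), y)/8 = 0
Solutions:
 f(y) = C1*exp(8*y)


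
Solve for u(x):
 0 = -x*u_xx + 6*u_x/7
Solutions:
 u(x) = C1 + C2*x^(13/7)


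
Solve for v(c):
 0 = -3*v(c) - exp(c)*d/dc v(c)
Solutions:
 v(c) = C1*exp(3*exp(-c))


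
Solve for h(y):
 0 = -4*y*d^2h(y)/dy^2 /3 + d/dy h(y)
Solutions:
 h(y) = C1 + C2*y^(7/4)


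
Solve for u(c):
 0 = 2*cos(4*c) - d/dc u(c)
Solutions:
 u(c) = C1 + sin(4*c)/2


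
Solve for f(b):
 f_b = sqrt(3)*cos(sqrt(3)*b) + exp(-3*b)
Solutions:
 f(b) = C1 + sin(sqrt(3)*b) - exp(-3*b)/3


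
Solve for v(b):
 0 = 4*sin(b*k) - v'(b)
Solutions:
 v(b) = C1 - 4*cos(b*k)/k


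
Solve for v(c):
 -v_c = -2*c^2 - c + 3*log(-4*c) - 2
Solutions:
 v(c) = C1 + 2*c^3/3 + c^2/2 - 3*c*log(-c) + c*(5 - 6*log(2))


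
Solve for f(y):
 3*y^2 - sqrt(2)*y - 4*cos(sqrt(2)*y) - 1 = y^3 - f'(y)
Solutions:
 f(y) = C1 + y^4/4 - y^3 + sqrt(2)*y^2/2 + y + 2*sqrt(2)*sin(sqrt(2)*y)


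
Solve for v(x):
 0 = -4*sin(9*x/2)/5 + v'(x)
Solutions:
 v(x) = C1 - 8*cos(9*x/2)/45


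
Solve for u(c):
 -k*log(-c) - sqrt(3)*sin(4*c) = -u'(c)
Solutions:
 u(c) = C1 + c*k*(log(-c) - 1) - sqrt(3)*cos(4*c)/4


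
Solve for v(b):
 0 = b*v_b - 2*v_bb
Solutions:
 v(b) = C1 + C2*erfi(b/2)


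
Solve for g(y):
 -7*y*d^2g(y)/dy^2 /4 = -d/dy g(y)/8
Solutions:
 g(y) = C1 + C2*y^(15/14)


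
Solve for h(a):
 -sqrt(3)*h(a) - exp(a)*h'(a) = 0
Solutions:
 h(a) = C1*exp(sqrt(3)*exp(-a))


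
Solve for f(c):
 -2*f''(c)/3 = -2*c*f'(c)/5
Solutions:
 f(c) = C1 + C2*erfi(sqrt(30)*c/10)


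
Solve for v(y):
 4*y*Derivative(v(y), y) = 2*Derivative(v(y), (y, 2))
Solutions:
 v(y) = C1 + C2*erfi(y)


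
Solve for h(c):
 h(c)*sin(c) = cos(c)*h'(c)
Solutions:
 h(c) = C1/cos(c)


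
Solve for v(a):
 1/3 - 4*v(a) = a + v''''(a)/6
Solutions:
 v(a) = -a/4 + (C1*sin(6^(1/4)*a) + C2*cos(6^(1/4)*a))*exp(-6^(1/4)*a) + (C3*sin(6^(1/4)*a) + C4*cos(6^(1/4)*a))*exp(6^(1/4)*a) + 1/12


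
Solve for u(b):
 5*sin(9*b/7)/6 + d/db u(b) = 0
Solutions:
 u(b) = C1 + 35*cos(9*b/7)/54


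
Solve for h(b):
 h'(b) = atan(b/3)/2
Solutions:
 h(b) = C1 + b*atan(b/3)/2 - 3*log(b^2 + 9)/4


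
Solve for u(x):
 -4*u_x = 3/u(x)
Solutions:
 u(x) = -sqrt(C1 - 6*x)/2
 u(x) = sqrt(C1 - 6*x)/2


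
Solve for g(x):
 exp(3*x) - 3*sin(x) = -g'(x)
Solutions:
 g(x) = C1 - exp(3*x)/3 - 3*cos(x)


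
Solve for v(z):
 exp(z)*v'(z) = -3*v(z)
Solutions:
 v(z) = C1*exp(3*exp(-z))


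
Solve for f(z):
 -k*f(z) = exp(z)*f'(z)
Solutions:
 f(z) = C1*exp(k*exp(-z))


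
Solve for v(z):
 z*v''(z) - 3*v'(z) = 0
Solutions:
 v(z) = C1 + C2*z^4


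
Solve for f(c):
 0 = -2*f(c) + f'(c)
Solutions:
 f(c) = C1*exp(2*c)


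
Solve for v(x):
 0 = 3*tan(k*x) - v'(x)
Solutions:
 v(x) = C1 + 3*Piecewise((-log(cos(k*x))/k, Ne(k, 0)), (0, True))


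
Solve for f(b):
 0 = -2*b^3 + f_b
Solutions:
 f(b) = C1 + b^4/2


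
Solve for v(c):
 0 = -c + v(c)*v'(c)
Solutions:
 v(c) = -sqrt(C1 + c^2)
 v(c) = sqrt(C1 + c^2)


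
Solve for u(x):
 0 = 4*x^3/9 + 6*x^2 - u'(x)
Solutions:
 u(x) = C1 + x^4/9 + 2*x^3


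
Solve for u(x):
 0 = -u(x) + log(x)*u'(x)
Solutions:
 u(x) = C1*exp(li(x))


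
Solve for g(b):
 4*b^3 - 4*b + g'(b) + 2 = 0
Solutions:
 g(b) = C1 - b^4 + 2*b^2 - 2*b


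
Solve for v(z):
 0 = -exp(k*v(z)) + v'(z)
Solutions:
 v(z) = Piecewise((log(-1/(C1*k + k*z))/k, Ne(k, 0)), (nan, True))
 v(z) = Piecewise((C1 + z, Eq(k, 0)), (nan, True))


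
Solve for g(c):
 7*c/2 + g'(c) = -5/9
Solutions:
 g(c) = C1 - 7*c^2/4 - 5*c/9


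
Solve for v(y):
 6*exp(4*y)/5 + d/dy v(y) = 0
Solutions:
 v(y) = C1 - 3*exp(4*y)/10


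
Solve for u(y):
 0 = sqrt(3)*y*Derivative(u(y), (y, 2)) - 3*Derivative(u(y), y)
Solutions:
 u(y) = C1 + C2*y^(1 + sqrt(3))


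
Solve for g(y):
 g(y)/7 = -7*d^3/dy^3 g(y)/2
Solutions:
 g(y) = C3*exp(-14^(1/3)*y/7) + (C1*sin(14^(1/3)*sqrt(3)*y/14) + C2*cos(14^(1/3)*sqrt(3)*y/14))*exp(14^(1/3)*y/14)


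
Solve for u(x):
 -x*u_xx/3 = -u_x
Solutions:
 u(x) = C1 + C2*x^4


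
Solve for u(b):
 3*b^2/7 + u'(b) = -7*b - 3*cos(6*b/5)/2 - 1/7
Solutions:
 u(b) = C1 - b^3/7 - 7*b^2/2 - b/7 - 5*sin(3*b/5)*cos(3*b/5)/2


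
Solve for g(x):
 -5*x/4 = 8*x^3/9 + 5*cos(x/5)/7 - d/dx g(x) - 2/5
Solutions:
 g(x) = C1 + 2*x^4/9 + 5*x^2/8 - 2*x/5 + 25*sin(x/5)/7


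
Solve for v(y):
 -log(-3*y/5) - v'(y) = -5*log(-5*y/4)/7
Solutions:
 v(y) = C1 - 2*y*log(-y)/7 + y*(-log(12) + 2/7 + 4*log(2)/7 + 12*log(5)/7)


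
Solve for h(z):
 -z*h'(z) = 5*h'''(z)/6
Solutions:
 h(z) = C1 + Integral(C2*airyai(-5^(2/3)*6^(1/3)*z/5) + C3*airybi(-5^(2/3)*6^(1/3)*z/5), z)


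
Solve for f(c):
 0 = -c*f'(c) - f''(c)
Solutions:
 f(c) = C1 + C2*erf(sqrt(2)*c/2)


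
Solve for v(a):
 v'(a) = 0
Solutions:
 v(a) = C1


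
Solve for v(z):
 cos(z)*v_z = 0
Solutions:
 v(z) = C1


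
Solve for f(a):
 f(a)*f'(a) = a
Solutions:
 f(a) = -sqrt(C1 + a^2)
 f(a) = sqrt(C1 + a^2)


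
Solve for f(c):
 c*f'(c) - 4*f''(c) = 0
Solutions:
 f(c) = C1 + C2*erfi(sqrt(2)*c/4)


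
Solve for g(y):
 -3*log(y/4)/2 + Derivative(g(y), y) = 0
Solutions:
 g(y) = C1 + 3*y*log(y)/2 - 3*y*log(2) - 3*y/2


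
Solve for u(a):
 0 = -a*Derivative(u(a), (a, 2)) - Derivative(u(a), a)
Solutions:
 u(a) = C1 + C2*log(a)


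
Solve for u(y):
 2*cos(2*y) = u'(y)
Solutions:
 u(y) = C1 + sin(2*y)


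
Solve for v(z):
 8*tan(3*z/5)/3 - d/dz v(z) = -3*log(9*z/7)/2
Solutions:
 v(z) = C1 + 3*z*log(z)/2 - 3*z*log(7)/2 - 3*z/2 + 3*z*log(3) - 40*log(cos(3*z/5))/9


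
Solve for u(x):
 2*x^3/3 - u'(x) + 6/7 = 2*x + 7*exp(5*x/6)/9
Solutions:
 u(x) = C1 + x^4/6 - x^2 + 6*x/7 - 14*exp(5*x/6)/15


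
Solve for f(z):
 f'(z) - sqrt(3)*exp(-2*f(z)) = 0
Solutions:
 f(z) = log(-sqrt(C1 + 2*sqrt(3)*z))
 f(z) = log(C1 + 2*sqrt(3)*z)/2


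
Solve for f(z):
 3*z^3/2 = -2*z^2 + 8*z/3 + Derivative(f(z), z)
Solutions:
 f(z) = C1 + 3*z^4/8 + 2*z^3/3 - 4*z^2/3


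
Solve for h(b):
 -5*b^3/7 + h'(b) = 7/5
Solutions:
 h(b) = C1 + 5*b^4/28 + 7*b/5


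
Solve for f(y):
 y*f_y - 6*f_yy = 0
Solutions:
 f(y) = C1 + C2*erfi(sqrt(3)*y/6)


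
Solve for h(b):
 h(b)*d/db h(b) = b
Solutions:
 h(b) = -sqrt(C1 + b^2)
 h(b) = sqrt(C1 + b^2)


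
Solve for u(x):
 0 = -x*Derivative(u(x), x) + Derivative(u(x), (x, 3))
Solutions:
 u(x) = C1 + Integral(C2*airyai(x) + C3*airybi(x), x)


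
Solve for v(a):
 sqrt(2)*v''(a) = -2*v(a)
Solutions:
 v(a) = C1*sin(2^(1/4)*a) + C2*cos(2^(1/4)*a)


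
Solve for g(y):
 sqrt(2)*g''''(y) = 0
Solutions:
 g(y) = C1 + C2*y + C3*y^2 + C4*y^3


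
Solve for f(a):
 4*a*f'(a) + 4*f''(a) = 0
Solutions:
 f(a) = C1 + C2*erf(sqrt(2)*a/2)


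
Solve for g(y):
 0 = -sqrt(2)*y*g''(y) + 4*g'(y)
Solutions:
 g(y) = C1 + C2*y^(1 + 2*sqrt(2))


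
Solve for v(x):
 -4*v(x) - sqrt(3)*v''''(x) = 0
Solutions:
 v(x) = (C1*sin(3^(7/8)*x/3) + C2*cos(3^(7/8)*x/3))*exp(-3^(7/8)*x/3) + (C3*sin(3^(7/8)*x/3) + C4*cos(3^(7/8)*x/3))*exp(3^(7/8)*x/3)


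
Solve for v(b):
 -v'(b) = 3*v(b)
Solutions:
 v(b) = C1*exp(-3*b)


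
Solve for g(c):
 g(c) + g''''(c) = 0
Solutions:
 g(c) = (C1*sin(sqrt(2)*c/2) + C2*cos(sqrt(2)*c/2))*exp(-sqrt(2)*c/2) + (C3*sin(sqrt(2)*c/2) + C4*cos(sqrt(2)*c/2))*exp(sqrt(2)*c/2)


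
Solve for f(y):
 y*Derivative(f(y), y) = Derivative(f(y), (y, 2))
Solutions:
 f(y) = C1 + C2*erfi(sqrt(2)*y/2)


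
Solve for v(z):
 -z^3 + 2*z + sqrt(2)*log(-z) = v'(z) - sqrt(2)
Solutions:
 v(z) = C1 - z^4/4 + z^2 + sqrt(2)*z*log(-z)


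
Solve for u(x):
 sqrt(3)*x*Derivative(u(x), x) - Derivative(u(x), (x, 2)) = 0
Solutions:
 u(x) = C1 + C2*erfi(sqrt(2)*3^(1/4)*x/2)


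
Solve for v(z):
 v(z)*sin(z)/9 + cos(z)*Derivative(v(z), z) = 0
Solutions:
 v(z) = C1*cos(z)^(1/9)


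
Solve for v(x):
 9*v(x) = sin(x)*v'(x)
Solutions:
 v(x) = C1*sqrt(cos(x) - 1)*(cos(x)^4 - 4*cos(x)^3 + 6*cos(x)^2 - 4*cos(x) + 1)/(sqrt(cos(x) + 1)*(cos(x)^4 + 4*cos(x)^3 + 6*cos(x)^2 + 4*cos(x) + 1))


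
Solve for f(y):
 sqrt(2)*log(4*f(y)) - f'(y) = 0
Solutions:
 -sqrt(2)*Integral(1/(log(_y) + 2*log(2)), (_y, f(y)))/2 = C1 - y


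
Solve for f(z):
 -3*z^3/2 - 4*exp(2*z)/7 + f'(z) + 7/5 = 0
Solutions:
 f(z) = C1 + 3*z^4/8 - 7*z/5 + 2*exp(2*z)/7


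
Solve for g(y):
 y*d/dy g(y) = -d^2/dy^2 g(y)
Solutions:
 g(y) = C1 + C2*erf(sqrt(2)*y/2)


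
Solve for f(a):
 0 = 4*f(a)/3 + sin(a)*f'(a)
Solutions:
 f(a) = C1*(cos(a) + 1)^(2/3)/(cos(a) - 1)^(2/3)


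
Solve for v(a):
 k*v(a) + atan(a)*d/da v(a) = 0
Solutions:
 v(a) = C1*exp(-k*Integral(1/atan(a), a))


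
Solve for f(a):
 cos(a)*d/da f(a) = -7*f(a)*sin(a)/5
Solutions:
 f(a) = C1*cos(a)^(7/5)


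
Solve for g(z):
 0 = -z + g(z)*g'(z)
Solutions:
 g(z) = -sqrt(C1 + z^2)
 g(z) = sqrt(C1 + z^2)


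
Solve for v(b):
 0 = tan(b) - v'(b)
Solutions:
 v(b) = C1 - log(cos(b))


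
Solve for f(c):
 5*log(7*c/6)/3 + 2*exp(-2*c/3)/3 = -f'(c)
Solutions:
 f(c) = C1 - 5*c*log(c)/3 + 5*c*(-log(7) + 1 + log(6))/3 + exp(-2*c/3)


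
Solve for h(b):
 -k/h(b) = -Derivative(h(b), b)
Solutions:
 h(b) = -sqrt(C1 + 2*b*k)
 h(b) = sqrt(C1 + 2*b*k)


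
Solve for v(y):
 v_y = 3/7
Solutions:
 v(y) = C1 + 3*y/7


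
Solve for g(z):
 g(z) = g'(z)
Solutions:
 g(z) = C1*exp(z)


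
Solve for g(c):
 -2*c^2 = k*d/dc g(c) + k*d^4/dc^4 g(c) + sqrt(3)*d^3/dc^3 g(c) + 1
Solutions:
 g(c) = C1 + C2*exp(-c*(3^(1/3)*(sqrt((9 + 2*sqrt(3)/k^3)^2 - 12/k^6)/2 + 9/2 + sqrt(3)/k^3)^(1/3) + sqrt(3)/k + 3^(2/3)/(k^2*(sqrt((9 + 2*sqrt(3)/k^3)^2 - 12/k^6)/2 + 9/2 + sqrt(3)/k^3)^(1/3)))/3) + C3*exp(c*(3^(1/3)*(sqrt((9 + 2*sqrt(3)/k^3)^2 - 12/k^6)/2 + 9/2 + sqrt(3)/k^3)^(1/3)/6 - 3^(5/6)*I*(sqrt((9 + 2*sqrt(3)/k^3)^2 - 12/k^6)/2 + 9/2 + sqrt(3)/k^3)^(1/3)/6 - sqrt(3)/(3*k) - 2/(k^2*(-3^(1/3) + 3^(5/6)*I)*(sqrt((9 + 2*sqrt(3)/k^3)^2 - 12/k^6)/2 + 9/2 + sqrt(3)/k^3)^(1/3)))) + C4*exp(c*(3^(1/3)*(sqrt((9 + 2*sqrt(3)/k^3)^2 - 12/k^6)/2 + 9/2 + sqrt(3)/k^3)^(1/3)/6 + 3^(5/6)*I*(sqrt((9 + 2*sqrt(3)/k^3)^2 - 12/k^6)/2 + 9/2 + sqrt(3)/k^3)^(1/3)/6 - sqrt(3)/(3*k) + 2/(k^2*(3^(1/3) + 3^(5/6)*I)*(sqrt((9 + 2*sqrt(3)/k^3)^2 - 12/k^6)/2 + 9/2 + sqrt(3)/k^3)^(1/3)))) - 2*c^3/(3*k) - c/k + 4*sqrt(3)*c/k^2


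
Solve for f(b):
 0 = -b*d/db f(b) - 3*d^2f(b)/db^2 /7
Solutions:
 f(b) = C1 + C2*erf(sqrt(42)*b/6)


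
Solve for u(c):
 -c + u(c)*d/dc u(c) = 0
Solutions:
 u(c) = -sqrt(C1 + c^2)
 u(c) = sqrt(C1 + c^2)


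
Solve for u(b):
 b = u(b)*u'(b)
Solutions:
 u(b) = -sqrt(C1 + b^2)
 u(b) = sqrt(C1 + b^2)


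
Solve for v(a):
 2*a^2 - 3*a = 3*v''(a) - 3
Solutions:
 v(a) = C1 + C2*a + a^4/18 - a^3/6 + a^2/2


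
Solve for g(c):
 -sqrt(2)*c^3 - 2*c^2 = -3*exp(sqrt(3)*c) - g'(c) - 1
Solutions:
 g(c) = C1 + sqrt(2)*c^4/4 + 2*c^3/3 - c - sqrt(3)*exp(sqrt(3)*c)


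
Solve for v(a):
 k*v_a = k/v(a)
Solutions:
 v(a) = -sqrt(C1 + 2*a)
 v(a) = sqrt(C1 + 2*a)


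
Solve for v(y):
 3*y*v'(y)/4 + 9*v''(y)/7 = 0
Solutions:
 v(y) = C1 + C2*erf(sqrt(42)*y/12)


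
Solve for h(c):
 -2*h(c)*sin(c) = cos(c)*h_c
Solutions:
 h(c) = C1*cos(c)^2


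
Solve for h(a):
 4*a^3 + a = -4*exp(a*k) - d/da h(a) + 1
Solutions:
 h(a) = C1 - a^4 - a^2/2 + a - 4*exp(a*k)/k


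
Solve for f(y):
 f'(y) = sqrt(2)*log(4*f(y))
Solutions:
 -sqrt(2)*Integral(1/(log(_y) + 2*log(2)), (_y, f(y)))/2 = C1 - y


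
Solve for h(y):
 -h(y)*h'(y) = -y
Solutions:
 h(y) = -sqrt(C1 + y^2)
 h(y) = sqrt(C1 + y^2)


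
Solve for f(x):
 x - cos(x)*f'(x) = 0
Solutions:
 f(x) = C1 + Integral(x/cos(x), x)


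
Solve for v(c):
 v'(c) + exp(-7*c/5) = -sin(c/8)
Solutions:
 v(c) = C1 + 8*cos(c/8) + 5*exp(-7*c/5)/7


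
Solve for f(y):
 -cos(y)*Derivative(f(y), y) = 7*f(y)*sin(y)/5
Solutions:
 f(y) = C1*cos(y)^(7/5)


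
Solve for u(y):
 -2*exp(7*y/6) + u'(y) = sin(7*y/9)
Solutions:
 u(y) = C1 + 12*exp(7*y/6)/7 - 9*cos(7*y/9)/7


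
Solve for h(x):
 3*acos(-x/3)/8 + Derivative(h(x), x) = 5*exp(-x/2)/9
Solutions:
 h(x) = C1 - 3*x*acos(-x/3)/8 - 3*sqrt(9 - x^2)/8 - 10*exp(-x/2)/9


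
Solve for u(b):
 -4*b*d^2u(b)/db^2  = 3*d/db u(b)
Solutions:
 u(b) = C1 + C2*b^(1/4)


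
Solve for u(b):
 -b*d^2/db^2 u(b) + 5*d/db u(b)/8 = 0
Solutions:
 u(b) = C1 + C2*b^(13/8)


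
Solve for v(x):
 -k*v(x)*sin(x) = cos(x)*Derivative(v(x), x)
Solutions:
 v(x) = C1*exp(k*log(cos(x)))


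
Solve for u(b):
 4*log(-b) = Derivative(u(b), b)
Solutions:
 u(b) = C1 + 4*b*log(-b) - 4*b


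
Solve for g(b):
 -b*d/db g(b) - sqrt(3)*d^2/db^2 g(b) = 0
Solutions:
 g(b) = C1 + C2*erf(sqrt(2)*3^(3/4)*b/6)


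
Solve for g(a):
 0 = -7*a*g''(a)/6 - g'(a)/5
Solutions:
 g(a) = C1 + C2*a^(29/35)


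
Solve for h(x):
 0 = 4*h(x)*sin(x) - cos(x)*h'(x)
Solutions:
 h(x) = C1/cos(x)^4


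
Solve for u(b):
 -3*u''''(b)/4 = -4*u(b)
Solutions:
 u(b) = C1*exp(-2*3^(3/4)*b/3) + C2*exp(2*3^(3/4)*b/3) + C3*sin(2*3^(3/4)*b/3) + C4*cos(2*3^(3/4)*b/3)


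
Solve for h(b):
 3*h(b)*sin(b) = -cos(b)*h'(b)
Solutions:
 h(b) = C1*cos(b)^3


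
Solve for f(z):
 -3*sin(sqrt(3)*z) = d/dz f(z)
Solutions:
 f(z) = C1 + sqrt(3)*cos(sqrt(3)*z)


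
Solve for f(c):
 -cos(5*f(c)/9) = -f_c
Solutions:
 -c - 9*log(sin(5*f(c)/9) - 1)/10 + 9*log(sin(5*f(c)/9) + 1)/10 = C1


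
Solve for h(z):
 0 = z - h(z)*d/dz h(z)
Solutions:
 h(z) = -sqrt(C1 + z^2)
 h(z) = sqrt(C1 + z^2)


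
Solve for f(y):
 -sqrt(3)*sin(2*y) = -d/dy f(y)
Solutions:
 f(y) = C1 - sqrt(3)*cos(2*y)/2


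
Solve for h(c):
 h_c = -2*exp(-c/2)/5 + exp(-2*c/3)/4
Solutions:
 h(c) = C1 + 4*exp(-c/2)/5 - 3*exp(-2*c/3)/8


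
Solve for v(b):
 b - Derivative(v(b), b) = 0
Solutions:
 v(b) = C1 + b^2/2


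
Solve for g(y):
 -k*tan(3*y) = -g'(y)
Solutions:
 g(y) = C1 - k*log(cos(3*y))/3


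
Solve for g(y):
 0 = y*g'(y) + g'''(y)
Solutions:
 g(y) = C1 + Integral(C2*airyai(-y) + C3*airybi(-y), y)


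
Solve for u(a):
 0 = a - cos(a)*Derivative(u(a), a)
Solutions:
 u(a) = C1 + Integral(a/cos(a), a)


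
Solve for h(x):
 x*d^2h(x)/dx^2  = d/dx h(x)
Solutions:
 h(x) = C1 + C2*x^2


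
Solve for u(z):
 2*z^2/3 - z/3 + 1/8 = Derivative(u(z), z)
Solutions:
 u(z) = C1 + 2*z^3/9 - z^2/6 + z/8


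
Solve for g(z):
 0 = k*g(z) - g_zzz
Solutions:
 g(z) = C1*exp(k^(1/3)*z) + C2*exp(k^(1/3)*z*(-1 + sqrt(3)*I)/2) + C3*exp(-k^(1/3)*z*(1 + sqrt(3)*I)/2)


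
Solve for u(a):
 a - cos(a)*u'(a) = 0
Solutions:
 u(a) = C1 + Integral(a/cos(a), a)


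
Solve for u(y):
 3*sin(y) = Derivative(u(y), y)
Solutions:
 u(y) = C1 - 3*cos(y)


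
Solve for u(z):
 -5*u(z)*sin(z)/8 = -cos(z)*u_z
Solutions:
 u(z) = C1/cos(z)^(5/8)


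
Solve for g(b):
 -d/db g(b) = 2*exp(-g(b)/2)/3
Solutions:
 g(b) = 2*log(C1 - b/3)


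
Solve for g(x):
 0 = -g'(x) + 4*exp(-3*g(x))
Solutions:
 g(x) = log(C1 + 12*x)/3
 g(x) = log((-3^(1/3) - 3^(5/6)*I)*(C1 + 4*x)^(1/3)/2)
 g(x) = log((-3^(1/3) + 3^(5/6)*I)*(C1 + 4*x)^(1/3)/2)


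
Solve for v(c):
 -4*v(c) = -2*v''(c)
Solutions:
 v(c) = C1*exp(-sqrt(2)*c) + C2*exp(sqrt(2)*c)


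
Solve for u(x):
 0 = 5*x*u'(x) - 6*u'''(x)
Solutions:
 u(x) = C1 + Integral(C2*airyai(5^(1/3)*6^(2/3)*x/6) + C3*airybi(5^(1/3)*6^(2/3)*x/6), x)


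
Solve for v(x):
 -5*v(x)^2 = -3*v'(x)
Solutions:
 v(x) = -3/(C1 + 5*x)


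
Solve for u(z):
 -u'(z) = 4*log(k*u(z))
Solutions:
 li(k*u(z))/k = C1 - 4*z


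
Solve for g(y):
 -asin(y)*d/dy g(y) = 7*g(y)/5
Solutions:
 g(y) = C1*exp(-7*Integral(1/asin(y), y)/5)


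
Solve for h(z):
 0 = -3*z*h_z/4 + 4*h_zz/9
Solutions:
 h(z) = C1 + C2*erfi(3*sqrt(6)*z/8)


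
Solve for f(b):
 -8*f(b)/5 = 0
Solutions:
 f(b) = 0


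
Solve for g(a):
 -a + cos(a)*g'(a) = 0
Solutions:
 g(a) = C1 + Integral(a/cos(a), a)


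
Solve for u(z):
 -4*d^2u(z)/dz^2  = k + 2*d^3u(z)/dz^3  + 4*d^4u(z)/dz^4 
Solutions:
 u(z) = C1 + C2*z - k*z^2/8 + (C3*sin(sqrt(15)*z/4) + C4*cos(sqrt(15)*z/4))*exp(-z/4)


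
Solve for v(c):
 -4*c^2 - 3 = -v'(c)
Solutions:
 v(c) = C1 + 4*c^3/3 + 3*c


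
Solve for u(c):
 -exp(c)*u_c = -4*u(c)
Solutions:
 u(c) = C1*exp(-4*exp(-c))


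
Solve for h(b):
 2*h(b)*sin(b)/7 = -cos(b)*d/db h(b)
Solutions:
 h(b) = C1*cos(b)^(2/7)


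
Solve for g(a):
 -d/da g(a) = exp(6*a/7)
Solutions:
 g(a) = C1 - 7*exp(6*a/7)/6


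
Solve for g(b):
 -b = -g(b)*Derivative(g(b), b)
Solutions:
 g(b) = -sqrt(C1 + b^2)
 g(b) = sqrt(C1 + b^2)


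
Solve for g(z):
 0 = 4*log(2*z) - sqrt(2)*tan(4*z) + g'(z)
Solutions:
 g(z) = C1 - 4*z*log(z) - 4*z*log(2) + 4*z - sqrt(2)*log(cos(4*z))/4


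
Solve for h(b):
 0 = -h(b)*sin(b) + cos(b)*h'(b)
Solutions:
 h(b) = C1/cos(b)


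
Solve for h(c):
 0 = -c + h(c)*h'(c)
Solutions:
 h(c) = -sqrt(C1 + c^2)
 h(c) = sqrt(C1 + c^2)


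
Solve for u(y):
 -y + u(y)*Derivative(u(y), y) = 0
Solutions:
 u(y) = -sqrt(C1 + y^2)
 u(y) = sqrt(C1 + y^2)


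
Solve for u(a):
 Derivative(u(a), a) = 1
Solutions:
 u(a) = C1 + a


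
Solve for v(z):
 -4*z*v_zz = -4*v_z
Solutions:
 v(z) = C1 + C2*z^2


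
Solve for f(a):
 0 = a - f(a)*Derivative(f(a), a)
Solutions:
 f(a) = -sqrt(C1 + a^2)
 f(a) = sqrt(C1 + a^2)


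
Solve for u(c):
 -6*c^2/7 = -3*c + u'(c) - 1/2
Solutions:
 u(c) = C1 - 2*c^3/7 + 3*c^2/2 + c/2


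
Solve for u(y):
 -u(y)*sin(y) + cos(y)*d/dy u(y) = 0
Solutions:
 u(y) = C1/cos(y)


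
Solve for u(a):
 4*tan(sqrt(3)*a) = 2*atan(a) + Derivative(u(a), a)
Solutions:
 u(a) = C1 - 2*a*atan(a) + log(a^2 + 1) - 4*sqrt(3)*log(cos(sqrt(3)*a))/3


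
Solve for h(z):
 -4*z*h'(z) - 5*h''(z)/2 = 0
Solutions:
 h(z) = C1 + C2*erf(2*sqrt(5)*z/5)


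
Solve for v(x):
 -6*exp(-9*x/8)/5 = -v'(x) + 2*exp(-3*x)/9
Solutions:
 v(x) = C1 - 2*exp(-3*x)/27 - 16*exp(-9*x/8)/15


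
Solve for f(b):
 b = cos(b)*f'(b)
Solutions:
 f(b) = C1 + Integral(b/cos(b), b)


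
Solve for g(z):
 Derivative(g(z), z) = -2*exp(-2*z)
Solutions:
 g(z) = C1 + exp(-2*z)


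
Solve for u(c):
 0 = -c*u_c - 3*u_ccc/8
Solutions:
 u(c) = C1 + Integral(C2*airyai(-2*3^(2/3)*c/3) + C3*airybi(-2*3^(2/3)*c/3), c)


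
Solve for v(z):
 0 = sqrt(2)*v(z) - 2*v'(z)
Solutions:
 v(z) = C1*exp(sqrt(2)*z/2)


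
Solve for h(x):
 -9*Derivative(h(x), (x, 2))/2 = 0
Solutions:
 h(x) = C1 + C2*x


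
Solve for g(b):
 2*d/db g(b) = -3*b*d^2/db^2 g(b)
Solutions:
 g(b) = C1 + C2*b^(1/3)


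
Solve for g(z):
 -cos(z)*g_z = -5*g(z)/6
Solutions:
 g(z) = C1*(sin(z) + 1)^(5/12)/(sin(z) - 1)^(5/12)


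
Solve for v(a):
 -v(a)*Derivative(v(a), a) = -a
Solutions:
 v(a) = -sqrt(C1 + a^2)
 v(a) = sqrt(C1 + a^2)


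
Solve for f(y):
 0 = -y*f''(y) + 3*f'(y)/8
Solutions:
 f(y) = C1 + C2*y^(11/8)


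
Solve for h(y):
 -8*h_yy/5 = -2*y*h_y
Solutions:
 h(y) = C1 + C2*erfi(sqrt(10)*y/4)


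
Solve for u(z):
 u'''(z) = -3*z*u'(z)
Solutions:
 u(z) = C1 + Integral(C2*airyai(-3^(1/3)*z) + C3*airybi(-3^(1/3)*z), z)


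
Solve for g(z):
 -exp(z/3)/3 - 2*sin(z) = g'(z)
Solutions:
 g(z) = C1 - exp(z)^(1/3) + 2*cos(z)


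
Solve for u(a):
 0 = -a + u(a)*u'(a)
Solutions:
 u(a) = -sqrt(C1 + a^2)
 u(a) = sqrt(C1 + a^2)


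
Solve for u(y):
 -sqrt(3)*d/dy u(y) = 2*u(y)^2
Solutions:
 u(y) = 3/(C1 + 2*sqrt(3)*y)


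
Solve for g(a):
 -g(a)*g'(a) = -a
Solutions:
 g(a) = -sqrt(C1 + a^2)
 g(a) = sqrt(C1 + a^2)


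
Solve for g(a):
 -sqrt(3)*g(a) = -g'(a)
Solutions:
 g(a) = C1*exp(sqrt(3)*a)


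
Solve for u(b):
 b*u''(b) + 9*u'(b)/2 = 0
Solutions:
 u(b) = C1 + C2/b^(7/2)


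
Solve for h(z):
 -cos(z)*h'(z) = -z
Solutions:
 h(z) = C1 + Integral(z/cos(z), z)


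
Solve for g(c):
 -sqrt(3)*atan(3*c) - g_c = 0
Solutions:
 g(c) = C1 - sqrt(3)*(c*atan(3*c) - log(9*c^2 + 1)/6)


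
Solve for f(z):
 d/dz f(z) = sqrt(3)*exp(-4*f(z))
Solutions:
 f(z) = log(-I*(C1 + 4*sqrt(3)*z)^(1/4))
 f(z) = log(I*(C1 + 4*sqrt(3)*z)^(1/4))
 f(z) = log(-(C1 + 4*sqrt(3)*z)^(1/4))
 f(z) = log(C1 + 4*sqrt(3)*z)/4


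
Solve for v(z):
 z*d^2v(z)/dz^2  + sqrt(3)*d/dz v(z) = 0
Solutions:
 v(z) = C1 + C2*z^(1 - sqrt(3))


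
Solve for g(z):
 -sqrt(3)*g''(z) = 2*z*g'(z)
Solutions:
 g(z) = C1 + C2*erf(3^(3/4)*z/3)


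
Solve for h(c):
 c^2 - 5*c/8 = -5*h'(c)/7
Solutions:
 h(c) = C1 - 7*c^3/15 + 7*c^2/16


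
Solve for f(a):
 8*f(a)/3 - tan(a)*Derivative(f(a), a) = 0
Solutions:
 f(a) = C1*sin(a)^(8/3)


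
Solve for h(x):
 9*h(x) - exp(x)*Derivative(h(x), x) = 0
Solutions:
 h(x) = C1*exp(-9*exp(-x))


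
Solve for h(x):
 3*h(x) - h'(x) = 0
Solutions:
 h(x) = C1*exp(3*x)


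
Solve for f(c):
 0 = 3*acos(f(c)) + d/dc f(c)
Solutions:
 Integral(1/acos(_y), (_y, f(c))) = C1 - 3*c


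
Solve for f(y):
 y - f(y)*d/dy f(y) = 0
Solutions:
 f(y) = -sqrt(C1 + y^2)
 f(y) = sqrt(C1 + y^2)


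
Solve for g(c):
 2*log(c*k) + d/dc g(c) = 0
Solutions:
 g(c) = C1 - 2*c*log(c*k) + 2*c


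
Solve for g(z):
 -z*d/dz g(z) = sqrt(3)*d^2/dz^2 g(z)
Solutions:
 g(z) = C1 + C2*erf(sqrt(2)*3^(3/4)*z/6)


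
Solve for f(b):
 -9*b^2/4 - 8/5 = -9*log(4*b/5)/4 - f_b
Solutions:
 f(b) = C1 + 3*b^3/4 - 9*b*log(b)/4 - 9*b*log(2)/2 + 9*b*log(5)/4 + 77*b/20


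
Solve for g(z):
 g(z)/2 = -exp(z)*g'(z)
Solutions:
 g(z) = C1*exp(exp(-z)/2)


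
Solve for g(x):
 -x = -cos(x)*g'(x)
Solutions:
 g(x) = C1 + Integral(x/cos(x), x)


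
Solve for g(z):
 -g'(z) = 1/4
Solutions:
 g(z) = C1 - z/4


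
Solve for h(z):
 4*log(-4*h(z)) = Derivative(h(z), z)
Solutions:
 -Integral(1/(log(-_y) + 2*log(2)), (_y, h(z)))/4 = C1 - z


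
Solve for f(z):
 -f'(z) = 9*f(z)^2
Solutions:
 f(z) = 1/(C1 + 9*z)


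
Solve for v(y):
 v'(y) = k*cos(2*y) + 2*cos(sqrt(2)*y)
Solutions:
 v(y) = C1 + k*sin(2*y)/2 + sqrt(2)*sin(sqrt(2)*y)


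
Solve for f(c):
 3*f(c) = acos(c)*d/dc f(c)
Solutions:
 f(c) = C1*exp(3*Integral(1/acos(c), c))


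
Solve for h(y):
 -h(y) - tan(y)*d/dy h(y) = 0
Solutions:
 h(y) = C1/sin(y)


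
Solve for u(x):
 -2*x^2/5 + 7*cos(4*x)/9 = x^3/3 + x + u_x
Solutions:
 u(x) = C1 - x^4/12 - 2*x^3/15 - x^2/2 + 7*sin(4*x)/36


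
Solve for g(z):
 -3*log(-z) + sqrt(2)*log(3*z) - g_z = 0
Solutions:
 g(z) = C1 - z*(3 - sqrt(2))*log(z) + z*(-sqrt(2) + sqrt(2)*log(3) + 3 - 3*I*pi)


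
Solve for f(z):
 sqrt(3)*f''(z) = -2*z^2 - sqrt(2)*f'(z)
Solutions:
 f(z) = C1 + C2*exp(-sqrt(6)*z/3) - sqrt(2)*z^3/3 + sqrt(3)*z^2 - 3*sqrt(2)*z


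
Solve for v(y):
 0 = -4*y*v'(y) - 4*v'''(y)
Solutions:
 v(y) = C1 + Integral(C2*airyai(-y) + C3*airybi(-y), y)


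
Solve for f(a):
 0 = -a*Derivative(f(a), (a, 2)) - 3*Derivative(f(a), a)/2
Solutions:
 f(a) = C1 + C2/sqrt(a)


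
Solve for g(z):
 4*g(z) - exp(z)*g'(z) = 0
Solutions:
 g(z) = C1*exp(-4*exp(-z))


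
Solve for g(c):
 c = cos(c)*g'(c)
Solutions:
 g(c) = C1 + Integral(c/cos(c), c)


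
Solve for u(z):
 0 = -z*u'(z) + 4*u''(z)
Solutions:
 u(z) = C1 + C2*erfi(sqrt(2)*z/4)


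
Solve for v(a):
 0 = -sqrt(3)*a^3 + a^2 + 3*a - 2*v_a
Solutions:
 v(a) = C1 - sqrt(3)*a^4/8 + a^3/6 + 3*a^2/4


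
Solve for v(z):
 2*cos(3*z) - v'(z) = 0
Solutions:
 v(z) = C1 + 2*sin(3*z)/3


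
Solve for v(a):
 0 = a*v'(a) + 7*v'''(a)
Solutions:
 v(a) = C1 + Integral(C2*airyai(-7^(2/3)*a/7) + C3*airybi(-7^(2/3)*a/7), a)


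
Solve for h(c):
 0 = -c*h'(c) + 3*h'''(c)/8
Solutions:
 h(c) = C1 + Integral(C2*airyai(2*3^(2/3)*c/3) + C3*airybi(2*3^(2/3)*c/3), c)


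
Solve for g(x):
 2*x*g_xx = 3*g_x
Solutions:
 g(x) = C1 + C2*x^(5/2)


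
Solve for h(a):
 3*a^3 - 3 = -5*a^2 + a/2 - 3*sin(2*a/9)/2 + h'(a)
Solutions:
 h(a) = C1 + 3*a^4/4 + 5*a^3/3 - a^2/4 - 3*a - 27*cos(2*a/9)/4


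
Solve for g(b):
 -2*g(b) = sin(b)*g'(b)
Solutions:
 g(b) = C1*(cos(b) + 1)/(cos(b) - 1)


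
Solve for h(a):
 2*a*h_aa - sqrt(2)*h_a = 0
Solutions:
 h(a) = C1 + C2*a^(sqrt(2)/2 + 1)


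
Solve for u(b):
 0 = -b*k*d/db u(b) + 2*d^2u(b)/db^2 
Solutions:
 u(b) = Piecewise((-sqrt(pi)*C1*erf(b*sqrt(-k)/2)/sqrt(-k) - C2, (k > 0) | (k < 0)), (-C1*b - C2, True))


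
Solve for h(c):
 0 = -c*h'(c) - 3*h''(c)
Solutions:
 h(c) = C1 + C2*erf(sqrt(6)*c/6)


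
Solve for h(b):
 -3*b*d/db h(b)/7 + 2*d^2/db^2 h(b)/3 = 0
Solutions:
 h(b) = C1 + C2*erfi(3*sqrt(7)*b/14)


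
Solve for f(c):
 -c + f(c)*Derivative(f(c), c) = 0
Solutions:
 f(c) = -sqrt(C1 + c^2)
 f(c) = sqrt(C1 + c^2)


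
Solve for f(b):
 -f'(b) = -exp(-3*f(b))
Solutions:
 f(b) = log(C1 + 3*b)/3
 f(b) = log((-3^(1/3) - 3^(5/6)*I)*(C1 + b)^(1/3)/2)
 f(b) = log((-3^(1/3) + 3^(5/6)*I)*(C1 + b)^(1/3)/2)


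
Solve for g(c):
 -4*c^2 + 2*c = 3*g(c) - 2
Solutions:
 g(c) = -4*c^2/3 + 2*c/3 + 2/3


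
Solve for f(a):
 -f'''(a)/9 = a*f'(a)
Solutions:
 f(a) = C1 + Integral(C2*airyai(-3^(2/3)*a) + C3*airybi(-3^(2/3)*a), a)


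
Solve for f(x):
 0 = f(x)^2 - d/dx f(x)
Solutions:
 f(x) = -1/(C1 + x)


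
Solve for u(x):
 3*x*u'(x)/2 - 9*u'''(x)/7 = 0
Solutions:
 u(x) = C1 + Integral(C2*airyai(6^(2/3)*7^(1/3)*x/6) + C3*airybi(6^(2/3)*7^(1/3)*x/6), x)


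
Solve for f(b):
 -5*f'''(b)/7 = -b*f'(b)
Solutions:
 f(b) = C1 + Integral(C2*airyai(5^(2/3)*7^(1/3)*b/5) + C3*airybi(5^(2/3)*7^(1/3)*b/5), b)


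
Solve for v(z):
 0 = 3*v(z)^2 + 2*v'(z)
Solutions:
 v(z) = 2/(C1 + 3*z)


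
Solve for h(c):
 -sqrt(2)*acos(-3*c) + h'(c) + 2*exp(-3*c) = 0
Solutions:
 h(c) = C1 + sqrt(2)*c*acos(-3*c) + sqrt(2)*sqrt(1 - 9*c^2)/3 + 2*exp(-3*c)/3


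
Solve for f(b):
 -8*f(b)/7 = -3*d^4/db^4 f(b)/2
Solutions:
 f(b) = C1*exp(-2*21^(3/4)*b/21) + C2*exp(2*21^(3/4)*b/21) + C3*sin(2*21^(3/4)*b/21) + C4*cos(2*21^(3/4)*b/21)


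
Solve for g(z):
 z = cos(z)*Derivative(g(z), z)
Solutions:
 g(z) = C1 + Integral(z/cos(z), z)


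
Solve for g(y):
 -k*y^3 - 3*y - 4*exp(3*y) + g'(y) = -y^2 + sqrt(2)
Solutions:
 g(y) = C1 + k*y^4/4 - y^3/3 + 3*y^2/2 + sqrt(2)*y + 4*exp(3*y)/3


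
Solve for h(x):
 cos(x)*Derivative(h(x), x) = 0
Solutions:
 h(x) = C1


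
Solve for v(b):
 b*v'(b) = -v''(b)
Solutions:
 v(b) = C1 + C2*erf(sqrt(2)*b/2)


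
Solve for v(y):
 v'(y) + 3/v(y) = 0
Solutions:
 v(y) = -sqrt(C1 - 6*y)
 v(y) = sqrt(C1 - 6*y)


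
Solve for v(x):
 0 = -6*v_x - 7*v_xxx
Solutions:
 v(x) = C1 + C2*sin(sqrt(42)*x/7) + C3*cos(sqrt(42)*x/7)


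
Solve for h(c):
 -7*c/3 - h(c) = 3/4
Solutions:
 h(c) = -7*c/3 - 3/4


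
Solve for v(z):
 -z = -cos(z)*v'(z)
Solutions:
 v(z) = C1 + Integral(z/cos(z), z)


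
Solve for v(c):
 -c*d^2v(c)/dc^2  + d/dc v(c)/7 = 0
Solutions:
 v(c) = C1 + C2*c^(8/7)


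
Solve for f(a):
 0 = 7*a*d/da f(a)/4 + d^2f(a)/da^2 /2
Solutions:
 f(a) = C1 + C2*erf(sqrt(7)*a/2)


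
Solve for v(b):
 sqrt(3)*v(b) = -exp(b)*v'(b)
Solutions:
 v(b) = C1*exp(sqrt(3)*exp(-b))


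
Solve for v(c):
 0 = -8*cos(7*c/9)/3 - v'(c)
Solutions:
 v(c) = C1 - 24*sin(7*c/9)/7


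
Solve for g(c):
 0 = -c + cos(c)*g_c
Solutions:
 g(c) = C1 + Integral(c/cos(c), c)


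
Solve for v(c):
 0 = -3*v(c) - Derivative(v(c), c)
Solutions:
 v(c) = C1*exp(-3*c)


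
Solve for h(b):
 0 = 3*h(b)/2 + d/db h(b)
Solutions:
 h(b) = C1*exp(-3*b/2)


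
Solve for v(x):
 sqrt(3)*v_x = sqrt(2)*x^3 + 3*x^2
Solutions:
 v(x) = C1 + sqrt(6)*x^4/12 + sqrt(3)*x^3/3


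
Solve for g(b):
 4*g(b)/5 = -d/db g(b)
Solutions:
 g(b) = C1*exp(-4*b/5)


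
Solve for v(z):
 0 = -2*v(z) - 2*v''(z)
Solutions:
 v(z) = C1*sin(z) + C2*cos(z)


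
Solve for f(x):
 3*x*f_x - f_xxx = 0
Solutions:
 f(x) = C1 + Integral(C2*airyai(3^(1/3)*x) + C3*airybi(3^(1/3)*x), x)


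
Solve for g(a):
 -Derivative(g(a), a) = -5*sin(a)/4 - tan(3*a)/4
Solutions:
 g(a) = C1 - log(cos(3*a))/12 - 5*cos(a)/4


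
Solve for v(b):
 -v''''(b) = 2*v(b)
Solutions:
 v(b) = (C1*sin(2^(3/4)*b/2) + C2*cos(2^(3/4)*b/2))*exp(-2^(3/4)*b/2) + (C3*sin(2^(3/4)*b/2) + C4*cos(2^(3/4)*b/2))*exp(2^(3/4)*b/2)


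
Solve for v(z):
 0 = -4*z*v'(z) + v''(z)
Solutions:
 v(z) = C1 + C2*erfi(sqrt(2)*z)


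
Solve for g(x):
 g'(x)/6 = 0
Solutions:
 g(x) = C1


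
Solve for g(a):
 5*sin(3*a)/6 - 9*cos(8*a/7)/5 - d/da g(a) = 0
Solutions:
 g(a) = C1 - 63*sin(8*a/7)/40 - 5*cos(3*a)/18


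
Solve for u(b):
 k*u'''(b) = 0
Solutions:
 u(b) = C1 + C2*b + C3*b^2


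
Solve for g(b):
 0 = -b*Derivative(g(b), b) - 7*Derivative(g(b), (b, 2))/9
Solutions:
 g(b) = C1 + C2*erf(3*sqrt(14)*b/14)


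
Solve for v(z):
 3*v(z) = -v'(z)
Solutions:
 v(z) = C1*exp(-3*z)


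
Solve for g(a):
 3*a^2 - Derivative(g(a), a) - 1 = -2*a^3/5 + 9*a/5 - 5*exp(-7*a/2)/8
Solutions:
 g(a) = C1 + a^4/10 + a^3 - 9*a^2/10 - a - 5*exp(-7*a/2)/28


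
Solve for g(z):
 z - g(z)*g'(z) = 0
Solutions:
 g(z) = -sqrt(C1 + z^2)
 g(z) = sqrt(C1 + z^2)


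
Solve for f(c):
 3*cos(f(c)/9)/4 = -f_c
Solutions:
 3*c/4 - 9*log(sin(f(c)/9) - 1)/2 + 9*log(sin(f(c)/9) + 1)/2 = C1


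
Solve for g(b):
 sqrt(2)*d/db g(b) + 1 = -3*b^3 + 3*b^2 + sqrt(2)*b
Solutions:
 g(b) = C1 - 3*sqrt(2)*b^4/8 + sqrt(2)*b^3/2 + b^2/2 - sqrt(2)*b/2


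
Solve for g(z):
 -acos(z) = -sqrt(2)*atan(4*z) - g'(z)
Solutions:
 g(z) = C1 + z*acos(z) - sqrt(1 - z^2) - sqrt(2)*(z*atan(4*z) - log(16*z^2 + 1)/8)


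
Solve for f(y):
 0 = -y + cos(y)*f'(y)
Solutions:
 f(y) = C1 + Integral(y/cos(y), y)


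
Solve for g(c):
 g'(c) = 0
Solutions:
 g(c) = C1


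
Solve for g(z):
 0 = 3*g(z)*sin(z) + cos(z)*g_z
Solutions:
 g(z) = C1*cos(z)^3


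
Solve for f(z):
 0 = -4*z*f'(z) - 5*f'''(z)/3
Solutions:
 f(z) = C1 + Integral(C2*airyai(-12^(1/3)*5^(2/3)*z/5) + C3*airybi(-12^(1/3)*5^(2/3)*z/5), z)


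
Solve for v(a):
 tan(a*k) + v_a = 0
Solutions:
 v(a) = C1 - Piecewise((-log(cos(a*k))/k, Ne(k, 0)), (0, True))


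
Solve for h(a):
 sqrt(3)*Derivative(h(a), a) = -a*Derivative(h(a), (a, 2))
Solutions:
 h(a) = C1 + C2*a^(1 - sqrt(3))


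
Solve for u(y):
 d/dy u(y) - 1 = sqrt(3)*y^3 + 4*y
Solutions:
 u(y) = C1 + sqrt(3)*y^4/4 + 2*y^2 + y


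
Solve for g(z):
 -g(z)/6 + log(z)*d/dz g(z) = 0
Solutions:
 g(z) = C1*exp(li(z)/6)


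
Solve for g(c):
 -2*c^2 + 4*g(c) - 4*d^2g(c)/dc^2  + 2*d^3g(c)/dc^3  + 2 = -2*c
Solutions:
 g(c) = C1*exp(c*(4/(3*sqrt(33) + 19)^(1/3) + (3*sqrt(33) + 19)^(1/3) + 4)/6)*sin(sqrt(3)*c*(-(3*sqrt(33) + 19)^(1/3) + 4/(3*sqrt(33) + 19)^(1/3))/6) + C2*exp(c*(4/(3*sqrt(33) + 19)^(1/3) + (3*sqrt(33) + 19)^(1/3) + 4)/6)*cos(sqrt(3)*c*(-(3*sqrt(33) + 19)^(1/3) + 4/(3*sqrt(33) + 19)^(1/3))/6) + C3*exp(c*(-(3*sqrt(33) + 19)^(1/3) - 4/(3*sqrt(33) + 19)^(1/3) + 2)/3) + c^2/2 - c/2 + 1/2


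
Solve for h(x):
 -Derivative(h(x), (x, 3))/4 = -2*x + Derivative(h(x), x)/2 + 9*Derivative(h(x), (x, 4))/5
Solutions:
 h(x) = C1 + C2*exp(x*(-10 + 5*5^(2/3)/(108*sqrt(105126) + 35017)^(1/3) + 5^(1/3)*(108*sqrt(105126) + 35017)^(1/3))/216)*sin(sqrt(3)*5^(1/3)*x*(-(108*sqrt(105126) + 35017)^(1/3) + 5*5^(1/3)/(108*sqrt(105126) + 35017)^(1/3))/216) + C3*exp(x*(-10 + 5*5^(2/3)/(108*sqrt(105126) + 35017)^(1/3) + 5^(1/3)*(108*sqrt(105126) + 35017)^(1/3))/216)*cos(sqrt(3)*5^(1/3)*x*(-(108*sqrt(105126) + 35017)^(1/3) + 5*5^(1/3)/(108*sqrt(105126) + 35017)^(1/3))/216) + C4*exp(-x*(5*5^(2/3)/(108*sqrt(105126) + 35017)^(1/3) + 5 + 5^(1/3)*(108*sqrt(105126) + 35017)^(1/3))/108) + 2*x^2


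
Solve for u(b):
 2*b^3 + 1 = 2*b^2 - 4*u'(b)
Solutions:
 u(b) = C1 - b^4/8 + b^3/6 - b/4


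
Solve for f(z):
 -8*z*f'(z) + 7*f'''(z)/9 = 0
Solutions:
 f(z) = C1 + Integral(C2*airyai(2*21^(2/3)*z/7) + C3*airybi(2*21^(2/3)*z/7), z)


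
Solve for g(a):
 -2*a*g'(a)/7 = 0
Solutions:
 g(a) = C1


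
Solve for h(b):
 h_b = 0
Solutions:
 h(b) = C1


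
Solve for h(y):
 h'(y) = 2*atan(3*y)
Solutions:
 h(y) = C1 + 2*y*atan(3*y) - log(9*y^2 + 1)/3


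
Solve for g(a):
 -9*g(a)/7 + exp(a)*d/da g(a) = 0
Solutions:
 g(a) = C1*exp(-9*exp(-a)/7)


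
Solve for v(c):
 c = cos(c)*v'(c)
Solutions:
 v(c) = C1 + Integral(c/cos(c), c)


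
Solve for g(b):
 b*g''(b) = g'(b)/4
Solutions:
 g(b) = C1 + C2*b^(5/4)


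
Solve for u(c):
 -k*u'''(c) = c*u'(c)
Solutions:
 u(c) = C1 + Integral(C2*airyai(c*(-1/k)^(1/3)) + C3*airybi(c*(-1/k)^(1/3)), c)


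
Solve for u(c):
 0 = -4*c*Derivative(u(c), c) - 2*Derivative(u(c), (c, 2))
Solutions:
 u(c) = C1 + C2*erf(c)


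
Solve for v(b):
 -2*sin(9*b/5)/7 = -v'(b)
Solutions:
 v(b) = C1 - 10*cos(9*b/5)/63


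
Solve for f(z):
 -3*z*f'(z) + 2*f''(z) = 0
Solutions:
 f(z) = C1 + C2*erfi(sqrt(3)*z/2)


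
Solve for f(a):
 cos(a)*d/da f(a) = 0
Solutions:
 f(a) = C1


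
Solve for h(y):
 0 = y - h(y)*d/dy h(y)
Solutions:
 h(y) = -sqrt(C1 + y^2)
 h(y) = sqrt(C1 + y^2)


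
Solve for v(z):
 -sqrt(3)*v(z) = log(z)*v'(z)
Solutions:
 v(z) = C1*exp(-sqrt(3)*li(z))


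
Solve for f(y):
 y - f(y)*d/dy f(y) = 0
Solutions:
 f(y) = -sqrt(C1 + y^2)
 f(y) = sqrt(C1 + y^2)


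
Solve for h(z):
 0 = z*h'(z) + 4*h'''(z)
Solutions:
 h(z) = C1 + Integral(C2*airyai(-2^(1/3)*z/2) + C3*airybi(-2^(1/3)*z/2), z)


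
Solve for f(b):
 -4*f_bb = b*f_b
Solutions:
 f(b) = C1 + C2*erf(sqrt(2)*b/4)


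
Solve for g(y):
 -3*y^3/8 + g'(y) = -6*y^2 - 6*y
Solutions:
 g(y) = C1 + 3*y^4/32 - 2*y^3 - 3*y^2


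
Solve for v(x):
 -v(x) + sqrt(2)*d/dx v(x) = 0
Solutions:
 v(x) = C1*exp(sqrt(2)*x/2)


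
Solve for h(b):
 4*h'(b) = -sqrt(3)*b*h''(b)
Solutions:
 h(b) = C1 + C2*b^(1 - 4*sqrt(3)/3)


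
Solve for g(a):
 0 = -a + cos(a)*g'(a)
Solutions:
 g(a) = C1 + Integral(a/cos(a), a)


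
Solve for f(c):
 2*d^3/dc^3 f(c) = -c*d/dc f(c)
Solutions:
 f(c) = C1 + Integral(C2*airyai(-2^(2/3)*c/2) + C3*airybi(-2^(2/3)*c/2), c)


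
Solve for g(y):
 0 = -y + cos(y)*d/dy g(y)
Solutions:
 g(y) = C1 + Integral(y/cos(y), y)


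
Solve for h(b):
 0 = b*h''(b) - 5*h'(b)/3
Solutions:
 h(b) = C1 + C2*b^(8/3)


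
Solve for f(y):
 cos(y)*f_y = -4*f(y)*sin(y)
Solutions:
 f(y) = C1*cos(y)^4


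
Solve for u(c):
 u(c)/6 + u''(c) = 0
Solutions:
 u(c) = C1*sin(sqrt(6)*c/6) + C2*cos(sqrt(6)*c/6)


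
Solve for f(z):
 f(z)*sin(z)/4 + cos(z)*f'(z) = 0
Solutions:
 f(z) = C1*cos(z)^(1/4)


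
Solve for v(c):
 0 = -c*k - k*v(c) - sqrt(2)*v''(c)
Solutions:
 v(c) = C1*exp(-2^(3/4)*c*sqrt(-k)/2) + C2*exp(2^(3/4)*c*sqrt(-k)/2) - c


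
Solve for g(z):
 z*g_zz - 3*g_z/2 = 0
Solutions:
 g(z) = C1 + C2*z^(5/2)


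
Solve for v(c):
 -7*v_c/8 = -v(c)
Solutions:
 v(c) = C1*exp(8*c/7)


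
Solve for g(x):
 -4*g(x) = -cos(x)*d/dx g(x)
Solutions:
 g(x) = C1*(sin(x)^2 + 2*sin(x) + 1)/(sin(x)^2 - 2*sin(x) + 1)


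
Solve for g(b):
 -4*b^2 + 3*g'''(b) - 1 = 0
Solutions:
 g(b) = C1 + C2*b + C3*b^2 + b^5/45 + b^3/18


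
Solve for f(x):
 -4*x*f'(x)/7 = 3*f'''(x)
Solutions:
 f(x) = C1 + Integral(C2*airyai(-42^(2/3)*x/21) + C3*airybi(-42^(2/3)*x/21), x)


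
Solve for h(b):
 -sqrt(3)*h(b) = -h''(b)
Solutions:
 h(b) = C1*exp(-3^(1/4)*b) + C2*exp(3^(1/4)*b)


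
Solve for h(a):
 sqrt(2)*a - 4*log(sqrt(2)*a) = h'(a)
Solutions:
 h(a) = C1 + sqrt(2)*a^2/2 - 4*a*log(a) - a*log(4) + 4*a


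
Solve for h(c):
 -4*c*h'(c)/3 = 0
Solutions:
 h(c) = C1


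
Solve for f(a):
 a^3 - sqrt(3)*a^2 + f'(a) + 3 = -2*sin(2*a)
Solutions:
 f(a) = C1 - a^4/4 + sqrt(3)*a^3/3 - 3*a + cos(2*a)


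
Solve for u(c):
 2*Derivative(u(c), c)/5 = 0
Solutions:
 u(c) = C1


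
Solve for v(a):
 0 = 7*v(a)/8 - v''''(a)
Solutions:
 v(a) = C1*exp(-14^(1/4)*a/2) + C2*exp(14^(1/4)*a/2) + C3*sin(14^(1/4)*a/2) + C4*cos(14^(1/4)*a/2)


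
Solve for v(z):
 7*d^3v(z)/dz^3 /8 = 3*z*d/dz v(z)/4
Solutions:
 v(z) = C1 + Integral(C2*airyai(6^(1/3)*7^(2/3)*z/7) + C3*airybi(6^(1/3)*7^(2/3)*z/7), z)


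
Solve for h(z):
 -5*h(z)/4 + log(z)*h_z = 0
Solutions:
 h(z) = C1*exp(5*li(z)/4)


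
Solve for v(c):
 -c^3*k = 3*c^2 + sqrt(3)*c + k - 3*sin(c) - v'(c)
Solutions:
 v(c) = C1 + c^4*k/4 + c^3 + sqrt(3)*c^2/2 + c*k + 3*cos(c)


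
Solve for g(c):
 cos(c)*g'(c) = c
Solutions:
 g(c) = C1 + Integral(c/cos(c), c)


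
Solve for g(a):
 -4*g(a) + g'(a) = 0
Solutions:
 g(a) = C1*exp(4*a)


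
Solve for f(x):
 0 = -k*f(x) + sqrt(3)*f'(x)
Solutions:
 f(x) = C1*exp(sqrt(3)*k*x/3)


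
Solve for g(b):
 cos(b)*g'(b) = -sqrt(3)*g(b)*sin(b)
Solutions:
 g(b) = C1*cos(b)^(sqrt(3))


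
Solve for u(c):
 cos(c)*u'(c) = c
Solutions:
 u(c) = C1 + Integral(c/cos(c), c)


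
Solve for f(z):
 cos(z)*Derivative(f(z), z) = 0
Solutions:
 f(z) = C1


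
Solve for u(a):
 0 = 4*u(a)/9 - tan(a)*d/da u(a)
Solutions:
 u(a) = C1*sin(a)^(4/9)
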